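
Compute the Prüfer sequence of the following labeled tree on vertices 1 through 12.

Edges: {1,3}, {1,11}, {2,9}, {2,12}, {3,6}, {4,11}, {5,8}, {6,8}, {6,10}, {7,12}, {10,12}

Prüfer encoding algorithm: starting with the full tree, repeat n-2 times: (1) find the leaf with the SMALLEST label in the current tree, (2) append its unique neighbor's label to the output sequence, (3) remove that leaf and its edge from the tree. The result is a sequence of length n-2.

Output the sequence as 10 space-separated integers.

Answer: 11 8 12 6 2 12 1 3 6 10

Derivation:
Step 1: leaves = {4,5,7,9}. Remove smallest leaf 4, emit neighbor 11.
Step 2: leaves = {5,7,9,11}. Remove smallest leaf 5, emit neighbor 8.
Step 3: leaves = {7,8,9,11}. Remove smallest leaf 7, emit neighbor 12.
Step 4: leaves = {8,9,11}. Remove smallest leaf 8, emit neighbor 6.
Step 5: leaves = {9,11}. Remove smallest leaf 9, emit neighbor 2.
Step 6: leaves = {2,11}. Remove smallest leaf 2, emit neighbor 12.
Step 7: leaves = {11,12}. Remove smallest leaf 11, emit neighbor 1.
Step 8: leaves = {1,12}. Remove smallest leaf 1, emit neighbor 3.
Step 9: leaves = {3,12}. Remove smallest leaf 3, emit neighbor 6.
Step 10: leaves = {6,12}. Remove smallest leaf 6, emit neighbor 10.
Done: 2 vertices remain (10, 12). Sequence = [11 8 12 6 2 12 1 3 6 10]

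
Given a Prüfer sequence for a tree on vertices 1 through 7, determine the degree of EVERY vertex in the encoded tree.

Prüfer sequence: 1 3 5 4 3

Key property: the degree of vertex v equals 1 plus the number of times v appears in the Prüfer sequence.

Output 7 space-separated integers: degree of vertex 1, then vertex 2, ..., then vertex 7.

Answer: 2 1 3 2 2 1 1

Derivation:
p_1 = 1: count[1] becomes 1
p_2 = 3: count[3] becomes 1
p_3 = 5: count[5] becomes 1
p_4 = 4: count[4] becomes 1
p_5 = 3: count[3] becomes 2
Degrees (1 + count): deg[1]=1+1=2, deg[2]=1+0=1, deg[3]=1+2=3, deg[4]=1+1=2, deg[5]=1+1=2, deg[6]=1+0=1, deg[7]=1+0=1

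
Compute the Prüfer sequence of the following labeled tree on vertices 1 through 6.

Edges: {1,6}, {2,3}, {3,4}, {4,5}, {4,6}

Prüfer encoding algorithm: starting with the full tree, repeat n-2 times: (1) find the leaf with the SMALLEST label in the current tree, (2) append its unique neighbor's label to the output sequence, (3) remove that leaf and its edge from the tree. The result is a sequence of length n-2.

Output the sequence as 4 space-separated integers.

Answer: 6 3 4 4

Derivation:
Step 1: leaves = {1,2,5}. Remove smallest leaf 1, emit neighbor 6.
Step 2: leaves = {2,5,6}. Remove smallest leaf 2, emit neighbor 3.
Step 3: leaves = {3,5,6}. Remove smallest leaf 3, emit neighbor 4.
Step 4: leaves = {5,6}. Remove smallest leaf 5, emit neighbor 4.
Done: 2 vertices remain (4, 6). Sequence = [6 3 4 4]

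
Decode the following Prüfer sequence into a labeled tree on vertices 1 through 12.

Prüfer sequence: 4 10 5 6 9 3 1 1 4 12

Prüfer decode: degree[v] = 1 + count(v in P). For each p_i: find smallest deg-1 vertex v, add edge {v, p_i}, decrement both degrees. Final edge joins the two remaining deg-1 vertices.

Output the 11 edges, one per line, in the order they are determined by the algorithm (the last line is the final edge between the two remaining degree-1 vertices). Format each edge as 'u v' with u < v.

Answer: 2 4
7 10
5 8
5 6
6 9
3 9
1 3
1 10
1 4
4 12
11 12

Derivation:
Initial degrees: {1:3, 2:1, 3:2, 4:3, 5:2, 6:2, 7:1, 8:1, 9:2, 10:2, 11:1, 12:2}
Step 1: smallest deg-1 vertex = 2, p_1 = 4. Add edge {2,4}. Now deg[2]=0, deg[4]=2.
Step 2: smallest deg-1 vertex = 7, p_2 = 10. Add edge {7,10}. Now deg[7]=0, deg[10]=1.
Step 3: smallest deg-1 vertex = 8, p_3 = 5. Add edge {5,8}. Now deg[8]=0, deg[5]=1.
Step 4: smallest deg-1 vertex = 5, p_4 = 6. Add edge {5,6}. Now deg[5]=0, deg[6]=1.
Step 5: smallest deg-1 vertex = 6, p_5 = 9. Add edge {6,9}. Now deg[6]=0, deg[9]=1.
Step 6: smallest deg-1 vertex = 9, p_6 = 3. Add edge {3,9}. Now deg[9]=0, deg[3]=1.
Step 7: smallest deg-1 vertex = 3, p_7 = 1. Add edge {1,3}. Now deg[3]=0, deg[1]=2.
Step 8: smallest deg-1 vertex = 10, p_8 = 1. Add edge {1,10}. Now deg[10]=0, deg[1]=1.
Step 9: smallest deg-1 vertex = 1, p_9 = 4. Add edge {1,4}. Now deg[1]=0, deg[4]=1.
Step 10: smallest deg-1 vertex = 4, p_10 = 12. Add edge {4,12}. Now deg[4]=0, deg[12]=1.
Final: two remaining deg-1 vertices are 11, 12. Add edge {11,12}.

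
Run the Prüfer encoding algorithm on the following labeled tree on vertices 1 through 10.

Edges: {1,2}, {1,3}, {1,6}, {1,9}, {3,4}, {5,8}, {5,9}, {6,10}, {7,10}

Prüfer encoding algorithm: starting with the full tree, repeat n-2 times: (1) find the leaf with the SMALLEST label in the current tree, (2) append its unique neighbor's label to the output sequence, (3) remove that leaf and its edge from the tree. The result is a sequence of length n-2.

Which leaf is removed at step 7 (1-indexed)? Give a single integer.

Answer: 9

Derivation:
Step 1: current leaves = {2,4,7,8}. Remove leaf 2 (neighbor: 1).
Step 2: current leaves = {4,7,8}. Remove leaf 4 (neighbor: 3).
Step 3: current leaves = {3,7,8}. Remove leaf 3 (neighbor: 1).
Step 4: current leaves = {7,8}. Remove leaf 7 (neighbor: 10).
Step 5: current leaves = {8,10}. Remove leaf 8 (neighbor: 5).
Step 6: current leaves = {5,10}. Remove leaf 5 (neighbor: 9).
Step 7: current leaves = {9,10}. Remove leaf 9 (neighbor: 1).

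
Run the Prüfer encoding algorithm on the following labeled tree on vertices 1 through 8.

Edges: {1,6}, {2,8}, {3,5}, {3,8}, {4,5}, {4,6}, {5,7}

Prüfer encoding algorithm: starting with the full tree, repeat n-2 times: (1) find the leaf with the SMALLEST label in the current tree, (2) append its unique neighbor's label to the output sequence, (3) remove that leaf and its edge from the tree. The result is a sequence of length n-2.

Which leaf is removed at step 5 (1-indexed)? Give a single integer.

Answer: 7

Derivation:
Step 1: current leaves = {1,2,7}. Remove leaf 1 (neighbor: 6).
Step 2: current leaves = {2,6,7}. Remove leaf 2 (neighbor: 8).
Step 3: current leaves = {6,7,8}. Remove leaf 6 (neighbor: 4).
Step 4: current leaves = {4,7,8}. Remove leaf 4 (neighbor: 5).
Step 5: current leaves = {7,8}. Remove leaf 7 (neighbor: 5).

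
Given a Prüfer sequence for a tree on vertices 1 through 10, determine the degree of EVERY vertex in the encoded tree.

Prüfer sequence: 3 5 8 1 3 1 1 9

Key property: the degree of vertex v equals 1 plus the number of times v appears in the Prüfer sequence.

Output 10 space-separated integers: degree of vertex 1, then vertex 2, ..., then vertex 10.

p_1 = 3: count[3] becomes 1
p_2 = 5: count[5] becomes 1
p_3 = 8: count[8] becomes 1
p_4 = 1: count[1] becomes 1
p_5 = 3: count[3] becomes 2
p_6 = 1: count[1] becomes 2
p_7 = 1: count[1] becomes 3
p_8 = 9: count[9] becomes 1
Degrees (1 + count): deg[1]=1+3=4, deg[2]=1+0=1, deg[3]=1+2=3, deg[4]=1+0=1, deg[5]=1+1=2, deg[6]=1+0=1, deg[7]=1+0=1, deg[8]=1+1=2, deg[9]=1+1=2, deg[10]=1+0=1

Answer: 4 1 3 1 2 1 1 2 2 1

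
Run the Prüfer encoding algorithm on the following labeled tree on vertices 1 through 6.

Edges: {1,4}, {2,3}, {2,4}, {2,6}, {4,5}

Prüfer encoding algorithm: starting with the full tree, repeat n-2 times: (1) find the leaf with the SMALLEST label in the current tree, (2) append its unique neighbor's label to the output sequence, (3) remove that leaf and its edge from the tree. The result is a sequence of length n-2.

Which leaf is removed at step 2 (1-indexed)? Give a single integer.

Step 1: current leaves = {1,3,5,6}. Remove leaf 1 (neighbor: 4).
Step 2: current leaves = {3,5,6}. Remove leaf 3 (neighbor: 2).

Answer: 3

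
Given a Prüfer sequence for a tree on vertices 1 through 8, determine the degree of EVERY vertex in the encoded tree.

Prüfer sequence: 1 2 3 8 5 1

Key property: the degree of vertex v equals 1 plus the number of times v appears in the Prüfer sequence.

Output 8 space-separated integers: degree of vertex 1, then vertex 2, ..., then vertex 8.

p_1 = 1: count[1] becomes 1
p_2 = 2: count[2] becomes 1
p_3 = 3: count[3] becomes 1
p_4 = 8: count[8] becomes 1
p_5 = 5: count[5] becomes 1
p_6 = 1: count[1] becomes 2
Degrees (1 + count): deg[1]=1+2=3, deg[2]=1+1=2, deg[3]=1+1=2, deg[4]=1+0=1, deg[5]=1+1=2, deg[6]=1+0=1, deg[7]=1+0=1, deg[8]=1+1=2

Answer: 3 2 2 1 2 1 1 2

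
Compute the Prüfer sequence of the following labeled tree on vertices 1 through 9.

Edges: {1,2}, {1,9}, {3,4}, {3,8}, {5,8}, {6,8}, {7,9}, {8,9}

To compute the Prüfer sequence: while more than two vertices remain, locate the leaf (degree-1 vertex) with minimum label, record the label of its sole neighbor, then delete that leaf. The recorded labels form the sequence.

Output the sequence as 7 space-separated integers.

Answer: 1 9 3 8 8 8 9

Derivation:
Step 1: leaves = {2,4,5,6,7}. Remove smallest leaf 2, emit neighbor 1.
Step 2: leaves = {1,4,5,6,7}. Remove smallest leaf 1, emit neighbor 9.
Step 3: leaves = {4,5,6,7}. Remove smallest leaf 4, emit neighbor 3.
Step 4: leaves = {3,5,6,7}. Remove smallest leaf 3, emit neighbor 8.
Step 5: leaves = {5,6,7}. Remove smallest leaf 5, emit neighbor 8.
Step 6: leaves = {6,7}. Remove smallest leaf 6, emit neighbor 8.
Step 7: leaves = {7,8}. Remove smallest leaf 7, emit neighbor 9.
Done: 2 vertices remain (8, 9). Sequence = [1 9 3 8 8 8 9]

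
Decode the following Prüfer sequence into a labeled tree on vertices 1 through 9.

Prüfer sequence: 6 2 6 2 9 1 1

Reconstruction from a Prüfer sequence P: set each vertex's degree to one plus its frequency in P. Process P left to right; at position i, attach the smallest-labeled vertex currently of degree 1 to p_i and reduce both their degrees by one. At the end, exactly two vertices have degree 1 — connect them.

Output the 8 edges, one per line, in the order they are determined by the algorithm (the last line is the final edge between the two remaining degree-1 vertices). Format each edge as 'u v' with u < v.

Answer: 3 6
2 4
5 6
2 6
2 9
1 7
1 8
1 9

Derivation:
Initial degrees: {1:3, 2:3, 3:1, 4:1, 5:1, 6:3, 7:1, 8:1, 9:2}
Step 1: smallest deg-1 vertex = 3, p_1 = 6. Add edge {3,6}. Now deg[3]=0, deg[6]=2.
Step 2: smallest deg-1 vertex = 4, p_2 = 2. Add edge {2,4}. Now deg[4]=0, deg[2]=2.
Step 3: smallest deg-1 vertex = 5, p_3 = 6. Add edge {5,6}. Now deg[5]=0, deg[6]=1.
Step 4: smallest deg-1 vertex = 6, p_4 = 2. Add edge {2,6}. Now deg[6]=0, deg[2]=1.
Step 5: smallest deg-1 vertex = 2, p_5 = 9. Add edge {2,9}. Now deg[2]=0, deg[9]=1.
Step 6: smallest deg-1 vertex = 7, p_6 = 1. Add edge {1,7}. Now deg[7]=0, deg[1]=2.
Step 7: smallest deg-1 vertex = 8, p_7 = 1. Add edge {1,8}. Now deg[8]=0, deg[1]=1.
Final: two remaining deg-1 vertices are 1, 9. Add edge {1,9}.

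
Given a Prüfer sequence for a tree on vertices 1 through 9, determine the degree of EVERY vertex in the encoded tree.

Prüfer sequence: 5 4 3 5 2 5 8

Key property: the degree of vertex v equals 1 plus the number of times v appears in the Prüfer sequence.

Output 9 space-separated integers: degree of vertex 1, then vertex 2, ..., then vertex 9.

p_1 = 5: count[5] becomes 1
p_2 = 4: count[4] becomes 1
p_3 = 3: count[3] becomes 1
p_4 = 5: count[5] becomes 2
p_5 = 2: count[2] becomes 1
p_6 = 5: count[5] becomes 3
p_7 = 8: count[8] becomes 1
Degrees (1 + count): deg[1]=1+0=1, deg[2]=1+1=2, deg[3]=1+1=2, deg[4]=1+1=2, deg[5]=1+3=4, deg[6]=1+0=1, deg[7]=1+0=1, deg[8]=1+1=2, deg[9]=1+0=1

Answer: 1 2 2 2 4 1 1 2 1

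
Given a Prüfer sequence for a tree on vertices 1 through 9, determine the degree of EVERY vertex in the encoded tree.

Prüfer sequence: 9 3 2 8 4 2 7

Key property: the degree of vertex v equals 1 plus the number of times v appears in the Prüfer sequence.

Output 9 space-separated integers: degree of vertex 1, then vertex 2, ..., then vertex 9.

p_1 = 9: count[9] becomes 1
p_2 = 3: count[3] becomes 1
p_3 = 2: count[2] becomes 1
p_4 = 8: count[8] becomes 1
p_5 = 4: count[4] becomes 1
p_6 = 2: count[2] becomes 2
p_7 = 7: count[7] becomes 1
Degrees (1 + count): deg[1]=1+0=1, deg[2]=1+2=3, deg[3]=1+1=2, deg[4]=1+1=2, deg[5]=1+0=1, deg[6]=1+0=1, deg[7]=1+1=2, deg[8]=1+1=2, deg[9]=1+1=2

Answer: 1 3 2 2 1 1 2 2 2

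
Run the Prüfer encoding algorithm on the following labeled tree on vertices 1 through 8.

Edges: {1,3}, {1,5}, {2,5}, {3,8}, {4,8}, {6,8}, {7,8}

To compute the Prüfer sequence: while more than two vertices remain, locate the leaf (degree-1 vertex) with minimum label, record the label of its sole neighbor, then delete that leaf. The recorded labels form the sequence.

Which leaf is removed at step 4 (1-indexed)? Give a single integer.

Answer: 1

Derivation:
Step 1: current leaves = {2,4,6,7}. Remove leaf 2 (neighbor: 5).
Step 2: current leaves = {4,5,6,7}. Remove leaf 4 (neighbor: 8).
Step 3: current leaves = {5,6,7}. Remove leaf 5 (neighbor: 1).
Step 4: current leaves = {1,6,7}. Remove leaf 1 (neighbor: 3).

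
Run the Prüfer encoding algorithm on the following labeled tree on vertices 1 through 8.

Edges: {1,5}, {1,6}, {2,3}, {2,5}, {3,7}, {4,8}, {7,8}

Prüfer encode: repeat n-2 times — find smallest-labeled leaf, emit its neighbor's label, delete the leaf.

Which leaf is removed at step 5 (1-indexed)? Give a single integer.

Answer: 2

Derivation:
Step 1: current leaves = {4,6}. Remove leaf 4 (neighbor: 8).
Step 2: current leaves = {6,8}. Remove leaf 6 (neighbor: 1).
Step 3: current leaves = {1,8}. Remove leaf 1 (neighbor: 5).
Step 4: current leaves = {5,8}. Remove leaf 5 (neighbor: 2).
Step 5: current leaves = {2,8}. Remove leaf 2 (neighbor: 3).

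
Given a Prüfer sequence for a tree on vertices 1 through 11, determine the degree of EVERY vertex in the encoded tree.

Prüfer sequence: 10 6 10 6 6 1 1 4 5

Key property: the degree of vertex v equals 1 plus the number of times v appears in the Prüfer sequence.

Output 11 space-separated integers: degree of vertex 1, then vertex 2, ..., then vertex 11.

Answer: 3 1 1 2 2 4 1 1 1 3 1

Derivation:
p_1 = 10: count[10] becomes 1
p_2 = 6: count[6] becomes 1
p_3 = 10: count[10] becomes 2
p_4 = 6: count[6] becomes 2
p_5 = 6: count[6] becomes 3
p_6 = 1: count[1] becomes 1
p_7 = 1: count[1] becomes 2
p_8 = 4: count[4] becomes 1
p_9 = 5: count[5] becomes 1
Degrees (1 + count): deg[1]=1+2=3, deg[2]=1+0=1, deg[3]=1+0=1, deg[4]=1+1=2, deg[5]=1+1=2, deg[6]=1+3=4, deg[7]=1+0=1, deg[8]=1+0=1, deg[9]=1+0=1, deg[10]=1+2=3, deg[11]=1+0=1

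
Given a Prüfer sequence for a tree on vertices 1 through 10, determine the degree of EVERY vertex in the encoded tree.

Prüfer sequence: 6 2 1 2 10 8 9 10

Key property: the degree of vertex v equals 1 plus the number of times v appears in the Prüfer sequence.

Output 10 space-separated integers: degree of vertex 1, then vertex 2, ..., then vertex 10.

Answer: 2 3 1 1 1 2 1 2 2 3

Derivation:
p_1 = 6: count[6] becomes 1
p_2 = 2: count[2] becomes 1
p_3 = 1: count[1] becomes 1
p_4 = 2: count[2] becomes 2
p_5 = 10: count[10] becomes 1
p_6 = 8: count[8] becomes 1
p_7 = 9: count[9] becomes 1
p_8 = 10: count[10] becomes 2
Degrees (1 + count): deg[1]=1+1=2, deg[2]=1+2=3, deg[3]=1+0=1, deg[4]=1+0=1, deg[5]=1+0=1, deg[6]=1+1=2, deg[7]=1+0=1, deg[8]=1+1=2, deg[9]=1+1=2, deg[10]=1+2=3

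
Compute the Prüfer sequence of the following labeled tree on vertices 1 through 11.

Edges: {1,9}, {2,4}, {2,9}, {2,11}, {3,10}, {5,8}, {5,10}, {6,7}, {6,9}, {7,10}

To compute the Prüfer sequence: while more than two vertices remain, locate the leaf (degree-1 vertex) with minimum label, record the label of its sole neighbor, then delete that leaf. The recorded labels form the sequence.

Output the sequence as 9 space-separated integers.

Answer: 9 10 2 5 10 7 6 9 2

Derivation:
Step 1: leaves = {1,3,4,8,11}. Remove smallest leaf 1, emit neighbor 9.
Step 2: leaves = {3,4,8,11}. Remove smallest leaf 3, emit neighbor 10.
Step 3: leaves = {4,8,11}. Remove smallest leaf 4, emit neighbor 2.
Step 4: leaves = {8,11}. Remove smallest leaf 8, emit neighbor 5.
Step 5: leaves = {5,11}. Remove smallest leaf 5, emit neighbor 10.
Step 6: leaves = {10,11}. Remove smallest leaf 10, emit neighbor 7.
Step 7: leaves = {7,11}. Remove smallest leaf 7, emit neighbor 6.
Step 8: leaves = {6,11}. Remove smallest leaf 6, emit neighbor 9.
Step 9: leaves = {9,11}. Remove smallest leaf 9, emit neighbor 2.
Done: 2 vertices remain (2, 11). Sequence = [9 10 2 5 10 7 6 9 2]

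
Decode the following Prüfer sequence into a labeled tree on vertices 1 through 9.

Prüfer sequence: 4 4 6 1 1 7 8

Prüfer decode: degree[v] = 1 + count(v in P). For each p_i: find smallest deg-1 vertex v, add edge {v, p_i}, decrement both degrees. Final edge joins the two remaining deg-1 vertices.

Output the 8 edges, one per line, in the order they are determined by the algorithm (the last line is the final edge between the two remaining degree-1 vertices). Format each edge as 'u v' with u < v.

Initial degrees: {1:3, 2:1, 3:1, 4:3, 5:1, 6:2, 7:2, 8:2, 9:1}
Step 1: smallest deg-1 vertex = 2, p_1 = 4. Add edge {2,4}. Now deg[2]=0, deg[4]=2.
Step 2: smallest deg-1 vertex = 3, p_2 = 4. Add edge {3,4}. Now deg[3]=0, deg[4]=1.
Step 3: smallest deg-1 vertex = 4, p_3 = 6. Add edge {4,6}. Now deg[4]=0, deg[6]=1.
Step 4: smallest deg-1 vertex = 5, p_4 = 1. Add edge {1,5}. Now deg[5]=0, deg[1]=2.
Step 5: smallest deg-1 vertex = 6, p_5 = 1. Add edge {1,6}. Now deg[6]=0, deg[1]=1.
Step 6: smallest deg-1 vertex = 1, p_6 = 7. Add edge {1,7}. Now deg[1]=0, deg[7]=1.
Step 7: smallest deg-1 vertex = 7, p_7 = 8. Add edge {7,8}. Now deg[7]=0, deg[8]=1.
Final: two remaining deg-1 vertices are 8, 9. Add edge {8,9}.

Answer: 2 4
3 4
4 6
1 5
1 6
1 7
7 8
8 9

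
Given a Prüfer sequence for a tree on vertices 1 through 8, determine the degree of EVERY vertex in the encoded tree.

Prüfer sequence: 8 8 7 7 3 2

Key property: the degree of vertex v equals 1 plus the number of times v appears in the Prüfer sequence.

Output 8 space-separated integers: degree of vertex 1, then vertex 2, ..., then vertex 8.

Answer: 1 2 2 1 1 1 3 3

Derivation:
p_1 = 8: count[8] becomes 1
p_2 = 8: count[8] becomes 2
p_3 = 7: count[7] becomes 1
p_4 = 7: count[7] becomes 2
p_5 = 3: count[3] becomes 1
p_6 = 2: count[2] becomes 1
Degrees (1 + count): deg[1]=1+0=1, deg[2]=1+1=2, deg[3]=1+1=2, deg[4]=1+0=1, deg[5]=1+0=1, deg[6]=1+0=1, deg[7]=1+2=3, deg[8]=1+2=3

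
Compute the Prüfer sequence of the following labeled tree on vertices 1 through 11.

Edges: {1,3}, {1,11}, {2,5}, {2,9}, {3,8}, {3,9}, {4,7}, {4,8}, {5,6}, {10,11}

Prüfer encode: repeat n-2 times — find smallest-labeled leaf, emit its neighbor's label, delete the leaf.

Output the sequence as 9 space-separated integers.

Step 1: leaves = {6,7,10}. Remove smallest leaf 6, emit neighbor 5.
Step 2: leaves = {5,7,10}. Remove smallest leaf 5, emit neighbor 2.
Step 3: leaves = {2,7,10}. Remove smallest leaf 2, emit neighbor 9.
Step 4: leaves = {7,9,10}. Remove smallest leaf 7, emit neighbor 4.
Step 5: leaves = {4,9,10}. Remove smallest leaf 4, emit neighbor 8.
Step 6: leaves = {8,9,10}. Remove smallest leaf 8, emit neighbor 3.
Step 7: leaves = {9,10}. Remove smallest leaf 9, emit neighbor 3.
Step 8: leaves = {3,10}. Remove smallest leaf 3, emit neighbor 1.
Step 9: leaves = {1,10}. Remove smallest leaf 1, emit neighbor 11.
Done: 2 vertices remain (10, 11). Sequence = [5 2 9 4 8 3 3 1 11]

Answer: 5 2 9 4 8 3 3 1 11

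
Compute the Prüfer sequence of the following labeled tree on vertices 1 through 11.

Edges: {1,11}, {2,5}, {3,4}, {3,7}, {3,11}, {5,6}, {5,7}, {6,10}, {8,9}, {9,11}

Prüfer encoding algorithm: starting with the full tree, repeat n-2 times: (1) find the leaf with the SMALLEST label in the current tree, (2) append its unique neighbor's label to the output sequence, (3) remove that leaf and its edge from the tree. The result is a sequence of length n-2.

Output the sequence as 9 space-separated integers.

Step 1: leaves = {1,2,4,8,10}. Remove smallest leaf 1, emit neighbor 11.
Step 2: leaves = {2,4,8,10}. Remove smallest leaf 2, emit neighbor 5.
Step 3: leaves = {4,8,10}. Remove smallest leaf 4, emit neighbor 3.
Step 4: leaves = {8,10}. Remove smallest leaf 8, emit neighbor 9.
Step 5: leaves = {9,10}. Remove smallest leaf 9, emit neighbor 11.
Step 6: leaves = {10,11}. Remove smallest leaf 10, emit neighbor 6.
Step 7: leaves = {6,11}. Remove smallest leaf 6, emit neighbor 5.
Step 8: leaves = {5,11}. Remove smallest leaf 5, emit neighbor 7.
Step 9: leaves = {7,11}. Remove smallest leaf 7, emit neighbor 3.
Done: 2 vertices remain (3, 11). Sequence = [11 5 3 9 11 6 5 7 3]

Answer: 11 5 3 9 11 6 5 7 3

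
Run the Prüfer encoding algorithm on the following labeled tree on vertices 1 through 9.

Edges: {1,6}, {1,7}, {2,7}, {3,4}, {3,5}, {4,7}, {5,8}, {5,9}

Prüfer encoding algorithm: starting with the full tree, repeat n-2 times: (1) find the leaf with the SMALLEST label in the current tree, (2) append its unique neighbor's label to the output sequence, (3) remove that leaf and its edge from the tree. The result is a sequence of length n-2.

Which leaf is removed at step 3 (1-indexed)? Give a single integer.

Step 1: current leaves = {2,6,8,9}. Remove leaf 2 (neighbor: 7).
Step 2: current leaves = {6,8,9}. Remove leaf 6 (neighbor: 1).
Step 3: current leaves = {1,8,9}. Remove leaf 1 (neighbor: 7).

Answer: 1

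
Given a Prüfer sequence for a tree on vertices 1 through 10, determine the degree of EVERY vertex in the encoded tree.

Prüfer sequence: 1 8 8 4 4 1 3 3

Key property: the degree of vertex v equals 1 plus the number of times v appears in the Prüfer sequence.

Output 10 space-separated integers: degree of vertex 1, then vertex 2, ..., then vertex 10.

p_1 = 1: count[1] becomes 1
p_2 = 8: count[8] becomes 1
p_3 = 8: count[8] becomes 2
p_4 = 4: count[4] becomes 1
p_5 = 4: count[4] becomes 2
p_6 = 1: count[1] becomes 2
p_7 = 3: count[3] becomes 1
p_8 = 3: count[3] becomes 2
Degrees (1 + count): deg[1]=1+2=3, deg[2]=1+0=1, deg[3]=1+2=3, deg[4]=1+2=3, deg[5]=1+0=1, deg[6]=1+0=1, deg[7]=1+0=1, deg[8]=1+2=3, deg[9]=1+0=1, deg[10]=1+0=1

Answer: 3 1 3 3 1 1 1 3 1 1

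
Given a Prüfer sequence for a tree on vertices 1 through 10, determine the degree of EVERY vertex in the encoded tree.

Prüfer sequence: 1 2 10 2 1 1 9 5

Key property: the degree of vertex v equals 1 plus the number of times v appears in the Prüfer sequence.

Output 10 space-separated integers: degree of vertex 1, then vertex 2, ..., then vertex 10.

Answer: 4 3 1 1 2 1 1 1 2 2

Derivation:
p_1 = 1: count[1] becomes 1
p_2 = 2: count[2] becomes 1
p_3 = 10: count[10] becomes 1
p_4 = 2: count[2] becomes 2
p_5 = 1: count[1] becomes 2
p_6 = 1: count[1] becomes 3
p_7 = 9: count[9] becomes 1
p_8 = 5: count[5] becomes 1
Degrees (1 + count): deg[1]=1+3=4, deg[2]=1+2=3, deg[3]=1+0=1, deg[4]=1+0=1, deg[5]=1+1=2, deg[6]=1+0=1, deg[7]=1+0=1, deg[8]=1+0=1, deg[9]=1+1=2, deg[10]=1+1=2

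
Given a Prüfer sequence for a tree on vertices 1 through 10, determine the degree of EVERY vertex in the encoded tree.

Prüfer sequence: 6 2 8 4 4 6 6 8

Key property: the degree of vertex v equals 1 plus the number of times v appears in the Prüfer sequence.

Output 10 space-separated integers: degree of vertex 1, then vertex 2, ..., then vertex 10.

Answer: 1 2 1 3 1 4 1 3 1 1

Derivation:
p_1 = 6: count[6] becomes 1
p_2 = 2: count[2] becomes 1
p_3 = 8: count[8] becomes 1
p_4 = 4: count[4] becomes 1
p_5 = 4: count[4] becomes 2
p_6 = 6: count[6] becomes 2
p_7 = 6: count[6] becomes 3
p_8 = 8: count[8] becomes 2
Degrees (1 + count): deg[1]=1+0=1, deg[2]=1+1=2, deg[3]=1+0=1, deg[4]=1+2=3, deg[5]=1+0=1, deg[6]=1+3=4, deg[7]=1+0=1, deg[8]=1+2=3, deg[9]=1+0=1, deg[10]=1+0=1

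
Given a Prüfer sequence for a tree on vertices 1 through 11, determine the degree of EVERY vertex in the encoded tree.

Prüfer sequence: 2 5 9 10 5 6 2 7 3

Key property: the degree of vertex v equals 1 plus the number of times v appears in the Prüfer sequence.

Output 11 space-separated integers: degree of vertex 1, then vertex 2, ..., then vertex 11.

p_1 = 2: count[2] becomes 1
p_2 = 5: count[5] becomes 1
p_3 = 9: count[9] becomes 1
p_4 = 10: count[10] becomes 1
p_5 = 5: count[5] becomes 2
p_6 = 6: count[6] becomes 1
p_7 = 2: count[2] becomes 2
p_8 = 7: count[7] becomes 1
p_9 = 3: count[3] becomes 1
Degrees (1 + count): deg[1]=1+0=1, deg[2]=1+2=3, deg[3]=1+1=2, deg[4]=1+0=1, deg[5]=1+2=3, deg[6]=1+1=2, deg[7]=1+1=2, deg[8]=1+0=1, deg[9]=1+1=2, deg[10]=1+1=2, deg[11]=1+0=1

Answer: 1 3 2 1 3 2 2 1 2 2 1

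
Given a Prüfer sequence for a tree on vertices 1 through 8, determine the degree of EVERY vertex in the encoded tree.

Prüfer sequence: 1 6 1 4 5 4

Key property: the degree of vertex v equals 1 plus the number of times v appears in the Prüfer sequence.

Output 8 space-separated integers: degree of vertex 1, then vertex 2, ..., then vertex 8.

Answer: 3 1 1 3 2 2 1 1

Derivation:
p_1 = 1: count[1] becomes 1
p_2 = 6: count[6] becomes 1
p_3 = 1: count[1] becomes 2
p_4 = 4: count[4] becomes 1
p_5 = 5: count[5] becomes 1
p_6 = 4: count[4] becomes 2
Degrees (1 + count): deg[1]=1+2=3, deg[2]=1+0=1, deg[3]=1+0=1, deg[4]=1+2=3, deg[5]=1+1=2, deg[6]=1+1=2, deg[7]=1+0=1, deg[8]=1+0=1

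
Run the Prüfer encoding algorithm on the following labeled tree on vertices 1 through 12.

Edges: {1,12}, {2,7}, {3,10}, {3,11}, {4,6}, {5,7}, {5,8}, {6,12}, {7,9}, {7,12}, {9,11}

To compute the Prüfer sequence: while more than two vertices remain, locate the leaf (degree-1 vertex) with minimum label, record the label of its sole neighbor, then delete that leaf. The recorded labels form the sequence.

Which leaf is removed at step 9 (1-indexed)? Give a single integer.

Answer: 11

Derivation:
Step 1: current leaves = {1,2,4,8,10}. Remove leaf 1 (neighbor: 12).
Step 2: current leaves = {2,4,8,10}. Remove leaf 2 (neighbor: 7).
Step 3: current leaves = {4,8,10}. Remove leaf 4 (neighbor: 6).
Step 4: current leaves = {6,8,10}. Remove leaf 6 (neighbor: 12).
Step 5: current leaves = {8,10,12}. Remove leaf 8 (neighbor: 5).
Step 6: current leaves = {5,10,12}. Remove leaf 5 (neighbor: 7).
Step 7: current leaves = {10,12}. Remove leaf 10 (neighbor: 3).
Step 8: current leaves = {3,12}. Remove leaf 3 (neighbor: 11).
Step 9: current leaves = {11,12}. Remove leaf 11 (neighbor: 9).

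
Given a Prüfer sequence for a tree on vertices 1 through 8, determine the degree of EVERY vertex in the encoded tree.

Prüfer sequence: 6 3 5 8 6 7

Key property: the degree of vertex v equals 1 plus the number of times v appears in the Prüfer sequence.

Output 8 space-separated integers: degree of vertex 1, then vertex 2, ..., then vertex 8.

p_1 = 6: count[6] becomes 1
p_2 = 3: count[3] becomes 1
p_3 = 5: count[5] becomes 1
p_4 = 8: count[8] becomes 1
p_5 = 6: count[6] becomes 2
p_6 = 7: count[7] becomes 1
Degrees (1 + count): deg[1]=1+0=1, deg[2]=1+0=1, deg[3]=1+1=2, deg[4]=1+0=1, deg[5]=1+1=2, deg[6]=1+2=3, deg[7]=1+1=2, deg[8]=1+1=2

Answer: 1 1 2 1 2 3 2 2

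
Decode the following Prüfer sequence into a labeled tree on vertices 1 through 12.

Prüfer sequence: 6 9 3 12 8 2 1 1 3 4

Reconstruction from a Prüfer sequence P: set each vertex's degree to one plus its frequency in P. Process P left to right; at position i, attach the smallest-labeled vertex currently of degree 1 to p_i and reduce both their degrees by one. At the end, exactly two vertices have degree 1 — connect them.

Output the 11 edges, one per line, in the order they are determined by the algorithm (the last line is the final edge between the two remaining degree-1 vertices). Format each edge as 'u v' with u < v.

Answer: 5 6
6 9
3 7
9 12
8 10
2 8
1 2
1 11
1 3
3 4
4 12

Derivation:
Initial degrees: {1:3, 2:2, 3:3, 4:2, 5:1, 6:2, 7:1, 8:2, 9:2, 10:1, 11:1, 12:2}
Step 1: smallest deg-1 vertex = 5, p_1 = 6. Add edge {5,6}. Now deg[5]=0, deg[6]=1.
Step 2: smallest deg-1 vertex = 6, p_2 = 9. Add edge {6,9}. Now deg[6]=0, deg[9]=1.
Step 3: smallest deg-1 vertex = 7, p_3 = 3. Add edge {3,7}. Now deg[7]=0, deg[3]=2.
Step 4: smallest deg-1 vertex = 9, p_4 = 12. Add edge {9,12}. Now deg[9]=0, deg[12]=1.
Step 5: smallest deg-1 vertex = 10, p_5 = 8. Add edge {8,10}. Now deg[10]=0, deg[8]=1.
Step 6: smallest deg-1 vertex = 8, p_6 = 2. Add edge {2,8}. Now deg[8]=0, deg[2]=1.
Step 7: smallest deg-1 vertex = 2, p_7 = 1. Add edge {1,2}. Now deg[2]=0, deg[1]=2.
Step 8: smallest deg-1 vertex = 11, p_8 = 1. Add edge {1,11}. Now deg[11]=0, deg[1]=1.
Step 9: smallest deg-1 vertex = 1, p_9 = 3. Add edge {1,3}. Now deg[1]=0, deg[3]=1.
Step 10: smallest deg-1 vertex = 3, p_10 = 4. Add edge {3,4}. Now deg[3]=0, deg[4]=1.
Final: two remaining deg-1 vertices are 4, 12. Add edge {4,12}.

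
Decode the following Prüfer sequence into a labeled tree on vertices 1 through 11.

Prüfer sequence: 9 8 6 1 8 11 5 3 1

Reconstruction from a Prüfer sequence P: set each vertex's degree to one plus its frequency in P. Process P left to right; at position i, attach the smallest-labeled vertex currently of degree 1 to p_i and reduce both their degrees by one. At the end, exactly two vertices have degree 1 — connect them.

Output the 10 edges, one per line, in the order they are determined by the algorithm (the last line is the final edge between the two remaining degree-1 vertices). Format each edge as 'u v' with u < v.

Initial degrees: {1:3, 2:1, 3:2, 4:1, 5:2, 6:2, 7:1, 8:3, 9:2, 10:1, 11:2}
Step 1: smallest deg-1 vertex = 2, p_1 = 9. Add edge {2,9}. Now deg[2]=0, deg[9]=1.
Step 2: smallest deg-1 vertex = 4, p_2 = 8. Add edge {4,8}. Now deg[4]=0, deg[8]=2.
Step 3: smallest deg-1 vertex = 7, p_3 = 6. Add edge {6,7}. Now deg[7]=0, deg[6]=1.
Step 4: smallest deg-1 vertex = 6, p_4 = 1. Add edge {1,6}. Now deg[6]=0, deg[1]=2.
Step 5: smallest deg-1 vertex = 9, p_5 = 8. Add edge {8,9}. Now deg[9]=0, deg[8]=1.
Step 6: smallest deg-1 vertex = 8, p_6 = 11. Add edge {8,11}. Now deg[8]=0, deg[11]=1.
Step 7: smallest deg-1 vertex = 10, p_7 = 5. Add edge {5,10}. Now deg[10]=0, deg[5]=1.
Step 8: smallest deg-1 vertex = 5, p_8 = 3. Add edge {3,5}. Now deg[5]=0, deg[3]=1.
Step 9: smallest deg-1 vertex = 3, p_9 = 1. Add edge {1,3}. Now deg[3]=0, deg[1]=1.
Final: two remaining deg-1 vertices are 1, 11. Add edge {1,11}.

Answer: 2 9
4 8
6 7
1 6
8 9
8 11
5 10
3 5
1 3
1 11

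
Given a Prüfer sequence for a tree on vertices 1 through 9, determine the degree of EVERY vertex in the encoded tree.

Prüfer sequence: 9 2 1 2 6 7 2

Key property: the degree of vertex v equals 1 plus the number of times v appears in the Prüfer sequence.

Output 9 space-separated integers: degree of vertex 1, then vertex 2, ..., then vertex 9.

p_1 = 9: count[9] becomes 1
p_2 = 2: count[2] becomes 1
p_3 = 1: count[1] becomes 1
p_4 = 2: count[2] becomes 2
p_5 = 6: count[6] becomes 1
p_6 = 7: count[7] becomes 1
p_7 = 2: count[2] becomes 3
Degrees (1 + count): deg[1]=1+1=2, deg[2]=1+3=4, deg[3]=1+0=1, deg[4]=1+0=1, deg[5]=1+0=1, deg[6]=1+1=2, deg[7]=1+1=2, deg[8]=1+0=1, deg[9]=1+1=2

Answer: 2 4 1 1 1 2 2 1 2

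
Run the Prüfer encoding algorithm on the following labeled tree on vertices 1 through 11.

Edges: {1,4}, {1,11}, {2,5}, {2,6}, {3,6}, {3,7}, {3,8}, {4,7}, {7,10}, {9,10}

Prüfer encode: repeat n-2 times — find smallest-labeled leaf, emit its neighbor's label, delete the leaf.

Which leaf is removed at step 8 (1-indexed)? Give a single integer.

Answer: 7

Derivation:
Step 1: current leaves = {5,8,9,11}. Remove leaf 5 (neighbor: 2).
Step 2: current leaves = {2,8,9,11}. Remove leaf 2 (neighbor: 6).
Step 3: current leaves = {6,8,9,11}. Remove leaf 6 (neighbor: 3).
Step 4: current leaves = {8,9,11}. Remove leaf 8 (neighbor: 3).
Step 5: current leaves = {3,9,11}. Remove leaf 3 (neighbor: 7).
Step 6: current leaves = {9,11}. Remove leaf 9 (neighbor: 10).
Step 7: current leaves = {10,11}. Remove leaf 10 (neighbor: 7).
Step 8: current leaves = {7,11}. Remove leaf 7 (neighbor: 4).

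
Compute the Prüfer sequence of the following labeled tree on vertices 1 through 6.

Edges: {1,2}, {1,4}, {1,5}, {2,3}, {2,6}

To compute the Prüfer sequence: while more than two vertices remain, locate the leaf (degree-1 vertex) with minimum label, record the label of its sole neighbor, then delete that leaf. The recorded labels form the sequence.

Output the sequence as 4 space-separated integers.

Answer: 2 1 1 2

Derivation:
Step 1: leaves = {3,4,5,6}. Remove smallest leaf 3, emit neighbor 2.
Step 2: leaves = {4,5,6}. Remove smallest leaf 4, emit neighbor 1.
Step 3: leaves = {5,6}. Remove smallest leaf 5, emit neighbor 1.
Step 4: leaves = {1,6}. Remove smallest leaf 1, emit neighbor 2.
Done: 2 vertices remain (2, 6). Sequence = [2 1 1 2]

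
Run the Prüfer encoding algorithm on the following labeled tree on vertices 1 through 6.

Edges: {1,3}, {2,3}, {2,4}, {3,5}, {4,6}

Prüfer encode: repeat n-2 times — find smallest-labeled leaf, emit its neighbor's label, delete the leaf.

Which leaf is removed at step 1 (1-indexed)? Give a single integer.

Answer: 1

Derivation:
Step 1: current leaves = {1,5,6}. Remove leaf 1 (neighbor: 3).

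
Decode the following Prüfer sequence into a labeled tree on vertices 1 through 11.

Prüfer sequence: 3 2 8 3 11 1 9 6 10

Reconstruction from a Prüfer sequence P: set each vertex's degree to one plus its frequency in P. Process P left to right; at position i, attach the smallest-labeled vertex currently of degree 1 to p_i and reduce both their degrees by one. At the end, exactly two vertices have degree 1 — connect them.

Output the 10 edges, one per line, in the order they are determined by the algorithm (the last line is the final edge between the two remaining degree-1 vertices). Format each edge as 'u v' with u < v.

Answer: 3 4
2 5
2 8
3 7
3 11
1 8
1 9
6 9
6 10
10 11

Derivation:
Initial degrees: {1:2, 2:2, 3:3, 4:1, 5:1, 6:2, 7:1, 8:2, 9:2, 10:2, 11:2}
Step 1: smallest deg-1 vertex = 4, p_1 = 3. Add edge {3,4}. Now deg[4]=0, deg[3]=2.
Step 2: smallest deg-1 vertex = 5, p_2 = 2. Add edge {2,5}. Now deg[5]=0, deg[2]=1.
Step 3: smallest deg-1 vertex = 2, p_3 = 8. Add edge {2,8}. Now deg[2]=0, deg[8]=1.
Step 4: smallest deg-1 vertex = 7, p_4 = 3. Add edge {3,7}. Now deg[7]=0, deg[3]=1.
Step 5: smallest deg-1 vertex = 3, p_5 = 11. Add edge {3,11}. Now deg[3]=0, deg[11]=1.
Step 6: smallest deg-1 vertex = 8, p_6 = 1. Add edge {1,8}. Now deg[8]=0, deg[1]=1.
Step 7: smallest deg-1 vertex = 1, p_7 = 9. Add edge {1,9}. Now deg[1]=0, deg[9]=1.
Step 8: smallest deg-1 vertex = 9, p_8 = 6. Add edge {6,9}. Now deg[9]=0, deg[6]=1.
Step 9: smallest deg-1 vertex = 6, p_9 = 10. Add edge {6,10}. Now deg[6]=0, deg[10]=1.
Final: two remaining deg-1 vertices are 10, 11. Add edge {10,11}.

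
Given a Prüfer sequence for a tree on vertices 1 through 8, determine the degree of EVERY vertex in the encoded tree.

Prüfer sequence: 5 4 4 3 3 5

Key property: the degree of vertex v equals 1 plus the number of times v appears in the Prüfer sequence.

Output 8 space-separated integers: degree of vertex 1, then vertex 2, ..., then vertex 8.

Answer: 1 1 3 3 3 1 1 1

Derivation:
p_1 = 5: count[5] becomes 1
p_2 = 4: count[4] becomes 1
p_3 = 4: count[4] becomes 2
p_4 = 3: count[3] becomes 1
p_5 = 3: count[3] becomes 2
p_6 = 5: count[5] becomes 2
Degrees (1 + count): deg[1]=1+0=1, deg[2]=1+0=1, deg[3]=1+2=3, deg[4]=1+2=3, deg[5]=1+2=3, deg[6]=1+0=1, deg[7]=1+0=1, deg[8]=1+0=1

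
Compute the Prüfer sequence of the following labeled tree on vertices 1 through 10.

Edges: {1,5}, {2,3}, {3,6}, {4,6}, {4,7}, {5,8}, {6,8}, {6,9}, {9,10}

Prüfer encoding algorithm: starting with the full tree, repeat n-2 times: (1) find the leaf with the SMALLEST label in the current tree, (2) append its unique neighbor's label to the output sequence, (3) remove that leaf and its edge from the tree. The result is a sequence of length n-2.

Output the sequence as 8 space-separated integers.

Step 1: leaves = {1,2,7,10}. Remove smallest leaf 1, emit neighbor 5.
Step 2: leaves = {2,5,7,10}. Remove smallest leaf 2, emit neighbor 3.
Step 3: leaves = {3,5,7,10}. Remove smallest leaf 3, emit neighbor 6.
Step 4: leaves = {5,7,10}. Remove smallest leaf 5, emit neighbor 8.
Step 5: leaves = {7,8,10}. Remove smallest leaf 7, emit neighbor 4.
Step 6: leaves = {4,8,10}. Remove smallest leaf 4, emit neighbor 6.
Step 7: leaves = {8,10}. Remove smallest leaf 8, emit neighbor 6.
Step 8: leaves = {6,10}. Remove smallest leaf 6, emit neighbor 9.
Done: 2 vertices remain (9, 10). Sequence = [5 3 6 8 4 6 6 9]

Answer: 5 3 6 8 4 6 6 9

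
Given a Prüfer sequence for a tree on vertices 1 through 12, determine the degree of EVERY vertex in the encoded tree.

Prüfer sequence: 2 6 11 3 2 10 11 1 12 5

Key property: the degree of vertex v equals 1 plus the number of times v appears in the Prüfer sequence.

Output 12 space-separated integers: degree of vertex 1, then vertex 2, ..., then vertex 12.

Answer: 2 3 2 1 2 2 1 1 1 2 3 2

Derivation:
p_1 = 2: count[2] becomes 1
p_2 = 6: count[6] becomes 1
p_3 = 11: count[11] becomes 1
p_4 = 3: count[3] becomes 1
p_5 = 2: count[2] becomes 2
p_6 = 10: count[10] becomes 1
p_7 = 11: count[11] becomes 2
p_8 = 1: count[1] becomes 1
p_9 = 12: count[12] becomes 1
p_10 = 5: count[5] becomes 1
Degrees (1 + count): deg[1]=1+1=2, deg[2]=1+2=3, deg[3]=1+1=2, deg[4]=1+0=1, deg[5]=1+1=2, deg[6]=1+1=2, deg[7]=1+0=1, deg[8]=1+0=1, deg[9]=1+0=1, deg[10]=1+1=2, deg[11]=1+2=3, deg[12]=1+1=2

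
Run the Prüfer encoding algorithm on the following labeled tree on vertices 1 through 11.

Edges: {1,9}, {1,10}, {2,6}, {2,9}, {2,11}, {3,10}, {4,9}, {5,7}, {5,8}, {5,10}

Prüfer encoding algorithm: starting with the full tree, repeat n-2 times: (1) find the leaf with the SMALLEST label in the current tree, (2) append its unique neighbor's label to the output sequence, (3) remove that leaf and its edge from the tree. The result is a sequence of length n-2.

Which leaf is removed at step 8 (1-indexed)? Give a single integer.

Answer: 1

Derivation:
Step 1: current leaves = {3,4,6,7,8,11}. Remove leaf 3 (neighbor: 10).
Step 2: current leaves = {4,6,7,8,11}. Remove leaf 4 (neighbor: 9).
Step 3: current leaves = {6,7,8,11}. Remove leaf 6 (neighbor: 2).
Step 4: current leaves = {7,8,11}. Remove leaf 7 (neighbor: 5).
Step 5: current leaves = {8,11}. Remove leaf 8 (neighbor: 5).
Step 6: current leaves = {5,11}. Remove leaf 5 (neighbor: 10).
Step 7: current leaves = {10,11}. Remove leaf 10 (neighbor: 1).
Step 8: current leaves = {1,11}. Remove leaf 1 (neighbor: 9).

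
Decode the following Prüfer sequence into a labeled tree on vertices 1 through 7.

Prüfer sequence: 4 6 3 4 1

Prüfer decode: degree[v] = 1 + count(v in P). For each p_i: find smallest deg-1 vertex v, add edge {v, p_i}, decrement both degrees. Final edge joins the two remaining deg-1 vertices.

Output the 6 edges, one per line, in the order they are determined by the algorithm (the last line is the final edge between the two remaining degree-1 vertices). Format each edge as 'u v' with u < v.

Initial degrees: {1:2, 2:1, 3:2, 4:3, 5:1, 6:2, 7:1}
Step 1: smallest deg-1 vertex = 2, p_1 = 4. Add edge {2,4}. Now deg[2]=0, deg[4]=2.
Step 2: smallest deg-1 vertex = 5, p_2 = 6. Add edge {5,6}. Now deg[5]=0, deg[6]=1.
Step 3: smallest deg-1 vertex = 6, p_3 = 3. Add edge {3,6}. Now deg[6]=0, deg[3]=1.
Step 4: smallest deg-1 vertex = 3, p_4 = 4. Add edge {3,4}. Now deg[3]=0, deg[4]=1.
Step 5: smallest deg-1 vertex = 4, p_5 = 1. Add edge {1,4}. Now deg[4]=0, deg[1]=1.
Final: two remaining deg-1 vertices are 1, 7. Add edge {1,7}.

Answer: 2 4
5 6
3 6
3 4
1 4
1 7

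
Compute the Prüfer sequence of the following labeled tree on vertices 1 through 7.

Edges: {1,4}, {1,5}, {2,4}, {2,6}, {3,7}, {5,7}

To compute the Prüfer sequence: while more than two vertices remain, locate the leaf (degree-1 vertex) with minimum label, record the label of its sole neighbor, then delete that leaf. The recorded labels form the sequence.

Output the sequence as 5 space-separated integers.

Answer: 7 2 4 1 5

Derivation:
Step 1: leaves = {3,6}. Remove smallest leaf 3, emit neighbor 7.
Step 2: leaves = {6,7}. Remove smallest leaf 6, emit neighbor 2.
Step 3: leaves = {2,7}. Remove smallest leaf 2, emit neighbor 4.
Step 4: leaves = {4,7}. Remove smallest leaf 4, emit neighbor 1.
Step 5: leaves = {1,7}. Remove smallest leaf 1, emit neighbor 5.
Done: 2 vertices remain (5, 7). Sequence = [7 2 4 1 5]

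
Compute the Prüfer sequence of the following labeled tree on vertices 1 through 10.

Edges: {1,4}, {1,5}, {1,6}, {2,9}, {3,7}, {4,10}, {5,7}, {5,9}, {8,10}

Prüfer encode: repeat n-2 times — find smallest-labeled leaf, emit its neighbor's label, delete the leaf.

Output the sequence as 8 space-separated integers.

Answer: 9 7 1 5 10 5 1 4

Derivation:
Step 1: leaves = {2,3,6,8}. Remove smallest leaf 2, emit neighbor 9.
Step 2: leaves = {3,6,8,9}. Remove smallest leaf 3, emit neighbor 7.
Step 3: leaves = {6,7,8,9}. Remove smallest leaf 6, emit neighbor 1.
Step 4: leaves = {7,8,9}. Remove smallest leaf 7, emit neighbor 5.
Step 5: leaves = {8,9}. Remove smallest leaf 8, emit neighbor 10.
Step 6: leaves = {9,10}. Remove smallest leaf 9, emit neighbor 5.
Step 7: leaves = {5,10}. Remove smallest leaf 5, emit neighbor 1.
Step 8: leaves = {1,10}. Remove smallest leaf 1, emit neighbor 4.
Done: 2 vertices remain (4, 10). Sequence = [9 7 1 5 10 5 1 4]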